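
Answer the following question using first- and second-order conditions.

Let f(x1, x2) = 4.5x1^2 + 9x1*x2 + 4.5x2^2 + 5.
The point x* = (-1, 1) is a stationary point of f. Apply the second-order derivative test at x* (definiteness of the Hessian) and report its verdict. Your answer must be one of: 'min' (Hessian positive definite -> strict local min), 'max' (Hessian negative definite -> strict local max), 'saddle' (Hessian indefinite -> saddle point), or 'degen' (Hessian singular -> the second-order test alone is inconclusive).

Compute the Hessian H = grad^2 f:
  H = [[9, 9], [9, 9]]
Verify stationarity: grad f(x*) = H x* + g = (0, 0).
Eigenvalues of H: 0, 18.
H has a zero eigenvalue (singular; positive semidefinite but not definite), so H is neither positive definite, negative definite, nor indefinite. The second-order test alone is inconclusive -> degen.
(Indeed, f is constant along the null direction of H through x*, so x* is not a strict local extremum.)

degen


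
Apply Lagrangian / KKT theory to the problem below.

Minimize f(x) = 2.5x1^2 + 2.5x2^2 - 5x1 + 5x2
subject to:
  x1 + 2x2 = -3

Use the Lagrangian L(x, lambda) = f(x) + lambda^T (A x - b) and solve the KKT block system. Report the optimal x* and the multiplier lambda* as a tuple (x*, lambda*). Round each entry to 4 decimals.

Form the Lagrangian:
  L(x, lambda) = (1/2) x^T Q x + c^T x + lambda^T (A x - b)
Stationarity (grad_x L = 0): Q x + c + A^T lambda = 0.
Primal feasibility: A x = b.

This gives the KKT block system:
  [ Q   A^T ] [ x     ]   [-c ]
  [ A    0  ] [ lambda ] = [ b ]

Solving the linear system:
  x*      = (0.6, -1.8)
  lambda* = (2)
  f(x*)   = -3

x* = (0.6, -1.8), lambda* = (2)


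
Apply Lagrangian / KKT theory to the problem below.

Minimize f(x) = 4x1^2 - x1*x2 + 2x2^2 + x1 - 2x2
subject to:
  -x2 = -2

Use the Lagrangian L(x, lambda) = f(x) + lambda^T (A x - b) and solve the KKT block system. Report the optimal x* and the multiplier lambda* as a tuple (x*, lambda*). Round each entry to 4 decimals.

Form the Lagrangian:
  L(x, lambda) = (1/2) x^T Q x + c^T x + lambda^T (A x - b)
Stationarity (grad_x L = 0): Q x + c + A^T lambda = 0.
Primal feasibility: A x = b.

This gives the KKT block system:
  [ Q   A^T ] [ x     ]   [-c ]
  [ A    0  ] [ lambda ] = [ b ]

Solving the linear system:
  x*      = (0.125, 2)
  lambda* = (5.875)
  f(x*)   = 3.9375

x* = (0.125, 2), lambda* = (5.875)


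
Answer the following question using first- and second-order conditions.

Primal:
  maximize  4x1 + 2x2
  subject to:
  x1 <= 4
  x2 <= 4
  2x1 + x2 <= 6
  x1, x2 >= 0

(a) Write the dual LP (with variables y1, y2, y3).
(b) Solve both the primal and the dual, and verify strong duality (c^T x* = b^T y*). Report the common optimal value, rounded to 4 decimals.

The standard primal-dual pair for 'max c^T x s.t. A x <= b, x >= 0' is:
  Dual:  min b^T y  s.t.  A^T y >= c,  y >= 0.

So the dual LP is:
  minimize  4y1 + 4y2 + 6y3
  subject to:
    y1 + 2y3 >= 4
    y2 + y3 >= 2
    y1, y2, y3 >= 0

Solving the primal: x* = (3, 0).
  primal value c^T x* = 12.
Solving the dual: y* = (0, 0, 2).
  dual value b^T y* = 12.
Strong duality: c^T x* = b^T y*. Confirmed.

12


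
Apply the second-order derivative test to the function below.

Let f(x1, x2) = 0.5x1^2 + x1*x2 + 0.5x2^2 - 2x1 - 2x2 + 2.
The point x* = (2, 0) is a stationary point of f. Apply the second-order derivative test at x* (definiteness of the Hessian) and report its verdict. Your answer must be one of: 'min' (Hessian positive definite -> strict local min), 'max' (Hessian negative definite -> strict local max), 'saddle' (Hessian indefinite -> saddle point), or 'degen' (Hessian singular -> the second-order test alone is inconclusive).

Compute the Hessian H = grad^2 f:
  H = [[1, 1], [1, 1]]
Verify stationarity: grad f(x*) = H x* + g = (0, 0).
Eigenvalues of H: 0, 2.
H has a zero eigenvalue (singular; positive semidefinite but not definite), so H is neither positive definite, negative definite, nor indefinite. The second-order test alone is inconclusive -> degen.
(Indeed, f is constant along the null direction of H through x*, so x* is not a strict local extremum.)

degen


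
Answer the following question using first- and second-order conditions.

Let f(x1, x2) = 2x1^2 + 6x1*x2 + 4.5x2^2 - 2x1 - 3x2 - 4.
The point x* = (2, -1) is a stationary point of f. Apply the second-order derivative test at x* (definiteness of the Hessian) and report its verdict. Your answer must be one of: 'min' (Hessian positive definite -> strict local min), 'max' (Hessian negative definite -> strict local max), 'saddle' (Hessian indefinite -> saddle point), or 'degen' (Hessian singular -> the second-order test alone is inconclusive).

Compute the Hessian H = grad^2 f:
  H = [[4, 6], [6, 9]]
Verify stationarity: grad f(x*) = H x* + g = (0, 0).
Eigenvalues of H: 0, 13.
H has a zero eigenvalue (singular; positive semidefinite but not definite), so H is neither positive definite, negative definite, nor indefinite. The second-order test alone is inconclusive -> degen.
(Indeed, f is constant along the null direction of H through x*, so x* is not a strict local extremum.)

degen


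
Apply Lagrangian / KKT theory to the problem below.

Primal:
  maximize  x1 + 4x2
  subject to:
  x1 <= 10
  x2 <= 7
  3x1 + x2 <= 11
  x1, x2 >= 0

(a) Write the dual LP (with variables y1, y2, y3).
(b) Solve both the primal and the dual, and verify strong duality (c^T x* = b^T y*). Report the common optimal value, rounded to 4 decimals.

The standard primal-dual pair for 'max c^T x s.t. A x <= b, x >= 0' is:
  Dual:  min b^T y  s.t.  A^T y >= c,  y >= 0.

So the dual LP is:
  minimize  10y1 + 7y2 + 11y3
  subject to:
    y1 + 3y3 >= 1
    y2 + y3 >= 4
    y1, y2, y3 >= 0

Solving the primal: x* = (1.3333, 7).
  primal value c^T x* = 29.3333.
Solving the dual: y* = (0, 3.6667, 0.3333).
  dual value b^T y* = 29.3333.
Strong duality: c^T x* = b^T y*. Confirmed.

29.3333


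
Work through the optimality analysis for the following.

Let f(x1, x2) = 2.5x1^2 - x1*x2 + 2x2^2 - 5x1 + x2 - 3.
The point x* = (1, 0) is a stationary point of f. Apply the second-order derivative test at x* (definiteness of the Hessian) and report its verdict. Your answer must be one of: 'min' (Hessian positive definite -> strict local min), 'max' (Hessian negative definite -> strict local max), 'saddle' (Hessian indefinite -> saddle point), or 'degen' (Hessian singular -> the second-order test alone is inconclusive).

Compute the Hessian H = grad^2 f:
  H = [[5, -1], [-1, 4]]
Verify stationarity: grad f(x*) = H x* + g = (0, 0).
Eigenvalues of H: 3.382, 5.618.
Both eigenvalues > 0, so H is positive definite -> x* is a strict local min.

min


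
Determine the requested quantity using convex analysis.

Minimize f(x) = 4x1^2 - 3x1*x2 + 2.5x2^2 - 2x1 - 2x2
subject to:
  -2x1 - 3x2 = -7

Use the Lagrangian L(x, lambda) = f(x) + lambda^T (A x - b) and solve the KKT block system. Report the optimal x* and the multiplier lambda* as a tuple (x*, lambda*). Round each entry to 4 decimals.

Form the Lagrangian:
  L(x, lambda) = (1/2) x^T Q x + c^T x + lambda^T (A x - b)
Stationarity (grad_x L = 0): Q x + c + A^T lambda = 0.
Primal feasibility: A x = b.

This gives the KKT block system:
  [ Q   A^T ] [ x     ]   [-c ]
  [ A    0  ] [ lambda ] = [ b ]

Solving the linear system:
  x*      = (1.0859, 1.6094)
  lambda* = (0.9297)
  f(x*)   = 0.5586

x* = (1.0859, 1.6094), lambda* = (0.9297)


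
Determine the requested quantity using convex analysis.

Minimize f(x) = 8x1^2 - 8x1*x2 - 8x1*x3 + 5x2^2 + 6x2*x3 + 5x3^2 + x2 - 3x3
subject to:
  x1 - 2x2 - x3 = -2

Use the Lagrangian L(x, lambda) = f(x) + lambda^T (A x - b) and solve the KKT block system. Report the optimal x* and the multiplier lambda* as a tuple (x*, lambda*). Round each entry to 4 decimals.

Form the Lagrangian:
  L(x, lambda) = (1/2) x^T Q x + c^T x + lambda^T (A x - b)
Stationarity (grad_x L = 0): Q x + c + A^T lambda = 0.
Primal feasibility: A x = b.

This gives the KKT block system:
  [ Q   A^T ] [ x     ]   [-c ]
  [ A    0  ] [ lambda ] = [ b ]

Solving the linear system:
  x*      = (0.4464, 0.9107, 0.625)
  lambda* = (5.1429)
  f(x*)   = 4.6607

x* = (0.4464, 0.9107, 0.625), lambda* = (5.1429)


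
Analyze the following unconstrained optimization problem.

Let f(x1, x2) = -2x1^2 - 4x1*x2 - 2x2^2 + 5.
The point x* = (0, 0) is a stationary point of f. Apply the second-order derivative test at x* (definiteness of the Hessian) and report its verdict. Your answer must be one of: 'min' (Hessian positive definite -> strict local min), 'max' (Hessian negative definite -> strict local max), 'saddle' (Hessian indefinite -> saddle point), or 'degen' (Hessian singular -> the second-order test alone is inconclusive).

Compute the Hessian H = grad^2 f:
  H = [[-4, -4], [-4, -4]]
Verify stationarity: grad f(x*) = H x* + g = (0, 0).
Eigenvalues of H: -8, 0.
H has a zero eigenvalue (singular; negative semidefinite but not definite), so H is neither positive definite, negative definite, nor indefinite. The second-order test alone is inconclusive -> degen.
(Indeed, f is constant along the null direction of H through x*, so x* is not a strict local extremum.)

degen


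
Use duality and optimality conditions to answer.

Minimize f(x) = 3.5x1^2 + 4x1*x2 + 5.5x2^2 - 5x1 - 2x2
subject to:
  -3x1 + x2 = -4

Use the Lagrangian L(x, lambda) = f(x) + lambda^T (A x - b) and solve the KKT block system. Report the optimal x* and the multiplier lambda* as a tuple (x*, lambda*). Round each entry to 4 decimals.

Form the Lagrangian:
  L(x, lambda) = (1/2) x^T Q x + c^T x + lambda^T (A x - b)
Stationarity (grad_x L = 0): Q x + c + A^T lambda = 0.
Primal feasibility: A x = b.

This gives the KKT block system:
  [ Q   A^T ] [ x     ]   [-c ]
  [ A    0  ] [ lambda ] = [ b ]

Solving the linear system:
  x*      = (1.2231, -0.3308)
  lambda* = (0.7462)
  f(x*)   = -1.2346

x* = (1.2231, -0.3308), lambda* = (0.7462)


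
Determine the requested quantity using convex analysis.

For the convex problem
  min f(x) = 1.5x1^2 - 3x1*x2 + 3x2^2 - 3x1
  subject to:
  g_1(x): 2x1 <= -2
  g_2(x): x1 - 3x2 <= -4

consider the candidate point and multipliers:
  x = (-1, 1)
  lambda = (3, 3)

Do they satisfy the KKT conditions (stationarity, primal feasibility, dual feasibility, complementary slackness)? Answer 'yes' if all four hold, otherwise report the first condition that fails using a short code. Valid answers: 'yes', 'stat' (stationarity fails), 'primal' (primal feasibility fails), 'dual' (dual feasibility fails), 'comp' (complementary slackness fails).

Gradient of f: grad f(x) = Q x + c = (-9, 9)
Constraint values g_i(x) = a_i^T x - b_i:
  g_1((-1, 1)) = 0
  g_2((-1, 1)) = 0
Stationarity residual: grad f(x) + sum_i lambda_i a_i = (0, 0)
  -> stationarity OK
Primal feasibility (all g_i <= 0): OK
Dual feasibility (all lambda_i >= 0): OK
Complementary slackness (lambda_i * g_i(x) = 0 for all i): OK

Verdict: yes, KKT holds.

yes


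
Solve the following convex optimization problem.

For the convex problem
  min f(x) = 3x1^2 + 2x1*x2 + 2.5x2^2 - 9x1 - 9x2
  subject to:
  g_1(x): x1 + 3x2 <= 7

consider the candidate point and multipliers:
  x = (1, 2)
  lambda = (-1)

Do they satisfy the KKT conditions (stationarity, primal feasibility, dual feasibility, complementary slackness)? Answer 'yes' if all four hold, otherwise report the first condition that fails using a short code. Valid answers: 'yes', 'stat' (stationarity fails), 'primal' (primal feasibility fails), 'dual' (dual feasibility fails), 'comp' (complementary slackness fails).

Gradient of f: grad f(x) = Q x + c = (1, 3)
Constraint values g_i(x) = a_i^T x - b_i:
  g_1((1, 2)) = 0
Stationarity residual: grad f(x) + sum_i lambda_i a_i = (0, 0)
  -> stationarity OK
Primal feasibility (all g_i <= 0): OK
Dual feasibility (all lambda_i >= 0): FAILS
Complementary slackness (lambda_i * g_i(x) = 0 for all i): OK

Verdict: the first failing condition is dual_feasibility -> dual.

dual


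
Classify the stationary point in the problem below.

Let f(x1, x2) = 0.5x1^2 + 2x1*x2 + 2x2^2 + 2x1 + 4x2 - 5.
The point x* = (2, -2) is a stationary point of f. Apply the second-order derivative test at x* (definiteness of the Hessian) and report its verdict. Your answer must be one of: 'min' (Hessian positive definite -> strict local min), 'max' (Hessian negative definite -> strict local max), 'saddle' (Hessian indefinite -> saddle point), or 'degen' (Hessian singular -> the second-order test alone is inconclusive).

Compute the Hessian H = grad^2 f:
  H = [[1, 2], [2, 4]]
Verify stationarity: grad f(x*) = H x* + g = (0, 0).
Eigenvalues of H: 0, 5.
H has a zero eigenvalue (singular; positive semidefinite but not definite), so H is neither positive definite, negative definite, nor indefinite. The second-order test alone is inconclusive -> degen.
(Indeed, f is constant along the null direction of H through x*, so x* is not a strict local extremum.)

degen


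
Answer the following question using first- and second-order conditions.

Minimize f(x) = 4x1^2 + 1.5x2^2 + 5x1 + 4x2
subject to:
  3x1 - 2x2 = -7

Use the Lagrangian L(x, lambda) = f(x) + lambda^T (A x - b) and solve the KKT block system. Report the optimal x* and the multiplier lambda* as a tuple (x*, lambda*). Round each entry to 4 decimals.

Form the Lagrangian:
  L(x, lambda) = (1/2) x^T Q x + c^T x + lambda^T (A x - b)
Stationarity (grad_x L = 0): Q x + c + A^T lambda = 0.
Primal feasibility: A x = b.

This gives the KKT block system:
  [ Q   A^T ] [ x     ]   [-c ]
  [ A    0  ] [ lambda ] = [ b ]

Solving the linear system:
  x*      = (-1.8136, 0.7797)
  lambda* = (3.1695)
  f(x*)   = 8.1186

x* = (-1.8136, 0.7797), lambda* = (3.1695)


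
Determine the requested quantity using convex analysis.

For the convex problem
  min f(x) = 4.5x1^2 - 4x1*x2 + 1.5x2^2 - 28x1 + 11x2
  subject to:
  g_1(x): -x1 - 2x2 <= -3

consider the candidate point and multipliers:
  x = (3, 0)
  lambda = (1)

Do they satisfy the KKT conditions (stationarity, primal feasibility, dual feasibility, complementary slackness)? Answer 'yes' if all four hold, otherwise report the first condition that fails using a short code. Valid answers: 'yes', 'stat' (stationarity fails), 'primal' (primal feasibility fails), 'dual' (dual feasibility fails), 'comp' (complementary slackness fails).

Gradient of f: grad f(x) = Q x + c = (-1, -1)
Constraint values g_i(x) = a_i^T x - b_i:
  g_1((3, 0)) = 0
Stationarity residual: grad f(x) + sum_i lambda_i a_i = (-2, -3)
  -> stationarity FAILS
Primal feasibility (all g_i <= 0): OK
Dual feasibility (all lambda_i >= 0): OK
Complementary slackness (lambda_i * g_i(x) = 0 for all i): OK

Verdict: the first failing condition is stationarity -> stat.

stat


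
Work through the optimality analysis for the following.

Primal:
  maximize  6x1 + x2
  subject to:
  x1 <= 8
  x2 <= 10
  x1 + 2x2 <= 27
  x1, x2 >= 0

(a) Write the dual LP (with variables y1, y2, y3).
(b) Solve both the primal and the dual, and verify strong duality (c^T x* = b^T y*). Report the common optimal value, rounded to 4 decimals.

The standard primal-dual pair for 'max c^T x s.t. A x <= b, x >= 0' is:
  Dual:  min b^T y  s.t.  A^T y >= c,  y >= 0.

So the dual LP is:
  minimize  8y1 + 10y2 + 27y3
  subject to:
    y1 + y3 >= 6
    y2 + 2y3 >= 1
    y1, y2, y3 >= 0

Solving the primal: x* = (8, 9.5).
  primal value c^T x* = 57.5.
Solving the dual: y* = (5.5, 0, 0.5).
  dual value b^T y* = 57.5.
Strong duality: c^T x* = b^T y*. Confirmed.

57.5


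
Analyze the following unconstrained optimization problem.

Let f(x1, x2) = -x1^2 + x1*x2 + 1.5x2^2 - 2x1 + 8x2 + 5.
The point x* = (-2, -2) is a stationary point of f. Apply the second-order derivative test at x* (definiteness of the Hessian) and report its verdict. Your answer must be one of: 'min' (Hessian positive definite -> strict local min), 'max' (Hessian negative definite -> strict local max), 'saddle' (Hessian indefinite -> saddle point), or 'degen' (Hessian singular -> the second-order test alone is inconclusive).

Compute the Hessian H = grad^2 f:
  H = [[-2, 1], [1, 3]]
Verify stationarity: grad f(x*) = H x* + g = (0, 0).
Eigenvalues of H: -2.1926, 3.1926.
Eigenvalues have mixed signs, so H is indefinite -> x* is a saddle point.

saddle


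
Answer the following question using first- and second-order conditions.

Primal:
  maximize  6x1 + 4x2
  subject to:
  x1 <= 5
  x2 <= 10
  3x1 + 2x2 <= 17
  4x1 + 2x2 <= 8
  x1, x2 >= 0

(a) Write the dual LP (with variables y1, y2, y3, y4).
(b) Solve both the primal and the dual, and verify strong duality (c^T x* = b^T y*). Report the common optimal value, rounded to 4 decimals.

The standard primal-dual pair for 'max c^T x s.t. A x <= b, x >= 0' is:
  Dual:  min b^T y  s.t.  A^T y >= c,  y >= 0.

So the dual LP is:
  minimize  5y1 + 10y2 + 17y3 + 8y4
  subject to:
    y1 + 3y3 + 4y4 >= 6
    y2 + 2y3 + 2y4 >= 4
    y1, y2, y3, y4 >= 0

Solving the primal: x* = (0, 4).
  primal value c^T x* = 16.
Solving the dual: y* = (0, 0, 0, 2).
  dual value b^T y* = 16.
Strong duality: c^T x* = b^T y*. Confirmed.

16


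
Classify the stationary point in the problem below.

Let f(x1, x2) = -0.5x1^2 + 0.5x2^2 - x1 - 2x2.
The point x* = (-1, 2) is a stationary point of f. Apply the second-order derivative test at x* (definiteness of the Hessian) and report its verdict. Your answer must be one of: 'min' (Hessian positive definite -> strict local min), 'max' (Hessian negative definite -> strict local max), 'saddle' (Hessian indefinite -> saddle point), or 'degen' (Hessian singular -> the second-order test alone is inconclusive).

Compute the Hessian H = grad^2 f:
  H = [[-1, 0], [0, 1]]
Verify stationarity: grad f(x*) = H x* + g = (0, 0).
Eigenvalues of H: -1, 1.
Eigenvalues have mixed signs, so H is indefinite -> x* is a saddle point.

saddle


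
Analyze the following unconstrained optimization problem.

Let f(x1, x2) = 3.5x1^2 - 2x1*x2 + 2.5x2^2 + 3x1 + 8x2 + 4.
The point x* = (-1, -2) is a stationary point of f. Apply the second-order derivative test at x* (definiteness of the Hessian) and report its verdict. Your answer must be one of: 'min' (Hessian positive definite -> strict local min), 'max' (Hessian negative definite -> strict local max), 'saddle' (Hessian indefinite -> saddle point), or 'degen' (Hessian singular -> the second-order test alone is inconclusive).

Compute the Hessian H = grad^2 f:
  H = [[7, -2], [-2, 5]]
Verify stationarity: grad f(x*) = H x* + g = (0, 0).
Eigenvalues of H: 3.7639, 8.2361.
Both eigenvalues > 0, so H is positive definite -> x* is a strict local min.

min


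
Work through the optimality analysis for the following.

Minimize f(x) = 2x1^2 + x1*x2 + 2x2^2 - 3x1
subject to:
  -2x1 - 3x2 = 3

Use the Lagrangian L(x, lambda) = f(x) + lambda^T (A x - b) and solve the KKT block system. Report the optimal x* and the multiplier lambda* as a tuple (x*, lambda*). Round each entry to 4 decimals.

Form the Lagrangian:
  L(x, lambda) = (1/2) x^T Q x + c^T x + lambda^T (A x - b)
Stationarity (grad_x L = 0): Q x + c + A^T lambda = 0.
Primal feasibility: A x = b.

This gives the KKT block system:
  [ Q   A^T ] [ x     ]   [-c ]
  [ A    0  ] [ lambda ] = [ b ]

Solving the linear system:
  x*      = (0.3, -1.2)
  lambda* = (-1.5)
  f(x*)   = 1.8

x* = (0.3, -1.2), lambda* = (-1.5)


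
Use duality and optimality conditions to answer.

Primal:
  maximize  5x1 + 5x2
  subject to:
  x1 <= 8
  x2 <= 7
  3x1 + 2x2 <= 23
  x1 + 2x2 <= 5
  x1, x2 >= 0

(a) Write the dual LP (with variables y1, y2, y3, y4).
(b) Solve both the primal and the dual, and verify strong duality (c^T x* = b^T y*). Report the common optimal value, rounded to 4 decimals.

The standard primal-dual pair for 'max c^T x s.t. A x <= b, x >= 0' is:
  Dual:  min b^T y  s.t.  A^T y >= c,  y >= 0.

So the dual LP is:
  minimize  8y1 + 7y2 + 23y3 + 5y4
  subject to:
    y1 + 3y3 + y4 >= 5
    y2 + 2y3 + 2y4 >= 5
    y1, y2, y3, y4 >= 0

Solving the primal: x* = (5, 0).
  primal value c^T x* = 25.
Solving the dual: y* = (0, 0, 0, 5).
  dual value b^T y* = 25.
Strong duality: c^T x* = b^T y*. Confirmed.

25


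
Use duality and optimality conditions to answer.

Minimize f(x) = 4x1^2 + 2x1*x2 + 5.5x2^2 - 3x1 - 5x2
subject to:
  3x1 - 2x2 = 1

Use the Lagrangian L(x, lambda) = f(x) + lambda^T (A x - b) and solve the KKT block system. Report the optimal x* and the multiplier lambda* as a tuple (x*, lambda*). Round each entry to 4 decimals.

Form the Lagrangian:
  L(x, lambda) = (1/2) x^T Q x + c^T x + lambda^T (A x - b)
Stationarity (grad_x L = 0): Q x + c + A^T lambda = 0.
Primal feasibility: A x = b.

This gives the KKT block system:
  [ Q   A^T ] [ x     ]   [-c ]
  [ A    0  ] [ lambda ] = [ b ]

Solving the linear system:
  x*      = (0.5097, 0.2645)
  lambda* = (-0.5355)
  f(x*)   = -1.1581

x* = (0.5097, 0.2645), lambda* = (-0.5355)


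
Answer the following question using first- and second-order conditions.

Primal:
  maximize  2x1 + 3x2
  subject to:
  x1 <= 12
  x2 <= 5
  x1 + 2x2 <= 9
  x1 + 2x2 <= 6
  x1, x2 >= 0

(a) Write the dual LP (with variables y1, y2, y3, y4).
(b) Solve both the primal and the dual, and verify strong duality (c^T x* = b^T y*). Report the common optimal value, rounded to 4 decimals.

The standard primal-dual pair for 'max c^T x s.t. A x <= b, x >= 0' is:
  Dual:  min b^T y  s.t.  A^T y >= c,  y >= 0.

So the dual LP is:
  minimize  12y1 + 5y2 + 9y3 + 6y4
  subject to:
    y1 + y3 + y4 >= 2
    y2 + 2y3 + 2y4 >= 3
    y1, y2, y3, y4 >= 0

Solving the primal: x* = (6, 0).
  primal value c^T x* = 12.
Solving the dual: y* = (0, 0, 0, 2).
  dual value b^T y* = 12.
Strong duality: c^T x* = b^T y*. Confirmed.

12


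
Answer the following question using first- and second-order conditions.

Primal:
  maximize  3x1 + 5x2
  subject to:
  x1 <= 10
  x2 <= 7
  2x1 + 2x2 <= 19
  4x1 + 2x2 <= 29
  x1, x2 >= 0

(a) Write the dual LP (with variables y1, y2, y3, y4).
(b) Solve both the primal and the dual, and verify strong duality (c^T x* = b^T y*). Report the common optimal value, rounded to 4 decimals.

The standard primal-dual pair for 'max c^T x s.t. A x <= b, x >= 0' is:
  Dual:  min b^T y  s.t.  A^T y >= c,  y >= 0.

So the dual LP is:
  minimize  10y1 + 7y2 + 19y3 + 29y4
  subject to:
    y1 + 2y3 + 4y4 >= 3
    y2 + 2y3 + 2y4 >= 5
    y1, y2, y3, y4 >= 0

Solving the primal: x* = (2.5, 7).
  primal value c^T x* = 42.5.
Solving the dual: y* = (0, 2, 1.5, 0).
  dual value b^T y* = 42.5.
Strong duality: c^T x* = b^T y*. Confirmed.

42.5


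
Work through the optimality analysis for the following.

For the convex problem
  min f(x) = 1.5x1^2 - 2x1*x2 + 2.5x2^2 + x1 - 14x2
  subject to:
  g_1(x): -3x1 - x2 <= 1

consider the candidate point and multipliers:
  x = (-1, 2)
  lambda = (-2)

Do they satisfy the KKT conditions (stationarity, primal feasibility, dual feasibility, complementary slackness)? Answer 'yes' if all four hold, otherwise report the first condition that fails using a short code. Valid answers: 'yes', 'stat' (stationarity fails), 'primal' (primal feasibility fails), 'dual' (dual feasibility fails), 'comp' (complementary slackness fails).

Gradient of f: grad f(x) = Q x + c = (-6, -2)
Constraint values g_i(x) = a_i^T x - b_i:
  g_1((-1, 2)) = 0
Stationarity residual: grad f(x) + sum_i lambda_i a_i = (0, 0)
  -> stationarity OK
Primal feasibility (all g_i <= 0): OK
Dual feasibility (all lambda_i >= 0): FAILS
Complementary slackness (lambda_i * g_i(x) = 0 for all i): OK

Verdict: the first failing condition is dual_feasibility -> dual.

dual


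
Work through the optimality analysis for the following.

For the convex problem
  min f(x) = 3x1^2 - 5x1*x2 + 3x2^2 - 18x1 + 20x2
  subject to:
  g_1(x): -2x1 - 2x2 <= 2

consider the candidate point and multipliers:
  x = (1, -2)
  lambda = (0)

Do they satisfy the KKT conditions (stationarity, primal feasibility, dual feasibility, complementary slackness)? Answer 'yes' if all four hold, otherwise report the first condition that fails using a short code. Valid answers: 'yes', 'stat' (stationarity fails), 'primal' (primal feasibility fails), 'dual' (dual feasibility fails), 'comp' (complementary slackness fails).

Gradient of f: grad f(x) = Q x + c = (-2, 3)
Constraint values g_i(x) = a_i^T x - b_i:
  g_1((1, -2)) = 0
Stationarity residual: grad f(x) + sum_i lambda_i a_i = (-2, 3)
  -> stationarity FAILS
Primal feasibility (all g_i <= 0): OK
Dual feasibility (all lambda_i >= 0): OK
Complementary slackness (lambda_i * g_i(x) = 0 for all i): OK

Verdict: the first failing condition is stationarity -> stat.

stat


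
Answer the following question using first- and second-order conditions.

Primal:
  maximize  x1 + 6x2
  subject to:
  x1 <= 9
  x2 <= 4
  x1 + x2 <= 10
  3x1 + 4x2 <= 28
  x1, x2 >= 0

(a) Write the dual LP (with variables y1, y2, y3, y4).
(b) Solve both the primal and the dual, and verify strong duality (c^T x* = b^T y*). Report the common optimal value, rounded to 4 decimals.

The standard primal-dual pair for 'max c^T x s.t. A x <= b, x >= 0' is:
  Dual:  min b^T y  s.t.  A^T y >= c,  y >= 0.

So the dual LP is:
  minimize  9y1 + 4y2 + 10y3 + 28y4
  subject to:
    y1 + y3 + 3y4 >= 1
    y2 + y3 + 4y4 >= 6
    y1, y2, y3, y4 >= 0

Solving the primal: x* = (4, 4).
  primal value c^T x* = 28.
Solving the dual: y* = (0, 4.6667, 0, 0.3333).
  dual value b^T y* = 28.
Strong duality: c^T x* = b^T y*. Confirmed.

28


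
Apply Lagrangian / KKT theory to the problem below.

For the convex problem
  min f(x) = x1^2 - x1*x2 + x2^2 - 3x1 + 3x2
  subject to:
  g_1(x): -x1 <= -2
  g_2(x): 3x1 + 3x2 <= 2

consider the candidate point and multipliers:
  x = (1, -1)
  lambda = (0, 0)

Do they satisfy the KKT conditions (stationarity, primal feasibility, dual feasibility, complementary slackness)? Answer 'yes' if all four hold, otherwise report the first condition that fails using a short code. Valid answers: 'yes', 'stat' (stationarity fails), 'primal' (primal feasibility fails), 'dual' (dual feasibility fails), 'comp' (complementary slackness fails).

Gradient of f: grad f(x) = Q x + c = (0, 0)
Constraint values g_i(x) = a_i^T x - b_i:
  g_1((1, -1)) = 1
  g_2((1, -1)) = -2
Stationarity residual: grad f(x) + sum_i lambda_i a_i = (0, 0)
  -> stationarity OK
Primal feasibility (all g_i <= 0): FAILS
Dual feasibility (all lambda_i >= 0): OK
Complementary slackness (lambda_i * g_i(x) = 0 for all i): OK

Verdict: the first failing condition is primal_feasibility -> primal.

primal


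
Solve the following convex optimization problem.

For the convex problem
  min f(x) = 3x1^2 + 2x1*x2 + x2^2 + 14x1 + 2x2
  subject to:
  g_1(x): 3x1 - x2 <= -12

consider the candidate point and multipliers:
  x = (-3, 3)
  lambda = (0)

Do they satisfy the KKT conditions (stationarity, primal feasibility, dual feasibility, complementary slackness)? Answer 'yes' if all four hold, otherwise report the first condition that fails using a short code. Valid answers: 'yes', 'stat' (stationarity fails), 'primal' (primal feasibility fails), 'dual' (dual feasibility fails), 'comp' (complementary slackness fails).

Gradient of f: grad f(x) = Q x + c = (2, 2)
Constraint values g_i(x) = a_i^T x - b_i:
  g_1((-3, 3)) = 0
Stationarity residual: grad f(x) + sum_i lambda_i a_i = (2, 2)
  -> stationarity FAILS
Primal feasibility (all g_i <= 0): OK
Dual feasibility (all lambda_i >= 0): OK
Complementary slackness (lambda_i * g_i(x) = 0 for all i): OK

Verdict: the first failing condition is stationarity -> stat.

stat


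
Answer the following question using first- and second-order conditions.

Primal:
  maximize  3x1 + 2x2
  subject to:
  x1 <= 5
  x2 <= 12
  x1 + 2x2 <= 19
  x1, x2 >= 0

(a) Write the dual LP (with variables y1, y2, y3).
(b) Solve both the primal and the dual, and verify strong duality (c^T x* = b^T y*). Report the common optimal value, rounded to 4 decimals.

The standard primal-dual pair for 'max c^T x s.t. A x <= b, x >= 0' is:
  Dual:  min b^T y  s.t.  A^T y >= c,  y >= 0.

So the dual LP is:
  minimize  5y1 + 12y2 + 19y3
  subject to:
    y1 + y3 >= 3
    y2 + 2y3 >= 2
    y1, y2, y3 >= 0

Solving the primal: x* = (5, 7).
  primal value c^T x* = 29.
Solving the dual: y* = (2, 0, 1).
  dual value b^T y* = 29.
Strong duality: c^T x* = b^T y*. Confirmed.

29


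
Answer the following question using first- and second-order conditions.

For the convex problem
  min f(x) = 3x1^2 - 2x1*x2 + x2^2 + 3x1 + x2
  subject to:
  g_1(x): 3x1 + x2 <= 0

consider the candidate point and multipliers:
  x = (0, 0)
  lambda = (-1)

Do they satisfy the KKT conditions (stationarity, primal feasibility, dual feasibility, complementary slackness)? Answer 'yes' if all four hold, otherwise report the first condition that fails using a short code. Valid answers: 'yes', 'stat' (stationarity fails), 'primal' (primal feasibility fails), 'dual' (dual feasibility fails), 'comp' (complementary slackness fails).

Gradient of f: grad f(x) = Q x + c = (3, 1)
Constraint values g_i(x) = a_i^T x - b_i:
  g_1((0, 0)) = 0
Stationarity residual: grad f(x) + sum_i lambda_i a_i = (0, 0)
  -> stationarity OK
Primal feasibility (all g_i <= 0): OK
Dual feasibility (all lambda_i >= 0): FAILS
Complementary slackness (lambda_i * g_i(x) = 0 for all i): OK

Verdict: the first failing condition is dual_feasibility -> dual.

dual


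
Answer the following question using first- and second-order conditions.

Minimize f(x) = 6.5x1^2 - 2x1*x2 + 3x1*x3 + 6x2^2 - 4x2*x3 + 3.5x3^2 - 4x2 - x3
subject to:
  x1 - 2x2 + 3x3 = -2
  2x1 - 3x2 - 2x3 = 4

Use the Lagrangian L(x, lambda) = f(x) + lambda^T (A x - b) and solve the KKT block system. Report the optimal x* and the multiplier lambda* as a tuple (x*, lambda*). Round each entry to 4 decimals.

Form the Lagrangian:
  L(x, lambda) = (1/2) x^T Q x + c^T x + lambda^T (A x - b)
Stationarity (grad_x L = 0): Q x + c + A^T lambda = 0.
Primal feasibility: A x = b.

This gives the KKT block system:
  [ Q   A^T ] [ x     ]   [-c ]
  [ A    0  ] [ lambda ] = [ b ]

Solving the linear system:
  x*      = (0.4486, -0.3393, -1.0424)
  lambda* = (0.5525, -1.9681)
  f(x*)   = 5.6885

x* = (0.4486, -0.3393, -1.0424), lambda* = (0.5525, -1.9681)


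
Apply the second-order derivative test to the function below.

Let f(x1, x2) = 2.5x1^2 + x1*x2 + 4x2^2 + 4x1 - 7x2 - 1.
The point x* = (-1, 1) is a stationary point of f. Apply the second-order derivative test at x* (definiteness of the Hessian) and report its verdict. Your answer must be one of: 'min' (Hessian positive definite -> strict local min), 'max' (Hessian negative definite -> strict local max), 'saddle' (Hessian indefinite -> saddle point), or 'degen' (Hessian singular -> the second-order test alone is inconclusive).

Compute the Hessian H = grad^2 f:
  H = [[5, 1], [1, 8]]
Verify stationarity: grad f(x*) = H x* + g = (0, 0).
Eigenvalues of H: 4.6972, 8.3028.
Both eigenvalues > 0, so H is positive definite -> x* is a strict local min.

min


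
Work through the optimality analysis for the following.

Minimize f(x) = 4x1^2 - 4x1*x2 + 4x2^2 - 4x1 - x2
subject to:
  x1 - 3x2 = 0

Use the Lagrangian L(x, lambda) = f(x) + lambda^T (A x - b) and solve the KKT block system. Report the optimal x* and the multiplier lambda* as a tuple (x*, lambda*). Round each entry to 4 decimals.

Form the Lagrangian:
  L(x, lambda) = (1/2) x^T Q x + c^T x + lambda^T (A x - b)
Stationarity (grad_x L = 0): Q x + c + A^T lambda = 0.
Primal feasibility: A x = b.

This gives the KKT block system:
  [ Q   A^T ] [ x     ]   [-c ]
  [ A    0  ] [ lambda ] = [ b ]

Solving the linear system:
  x*      = (0.6964, 0.2321)
  lambda* = (-0.6429)
  f(x*)   = -1.5089

x* = (0.6964, 0.2321), lambda* = (-0.6429)


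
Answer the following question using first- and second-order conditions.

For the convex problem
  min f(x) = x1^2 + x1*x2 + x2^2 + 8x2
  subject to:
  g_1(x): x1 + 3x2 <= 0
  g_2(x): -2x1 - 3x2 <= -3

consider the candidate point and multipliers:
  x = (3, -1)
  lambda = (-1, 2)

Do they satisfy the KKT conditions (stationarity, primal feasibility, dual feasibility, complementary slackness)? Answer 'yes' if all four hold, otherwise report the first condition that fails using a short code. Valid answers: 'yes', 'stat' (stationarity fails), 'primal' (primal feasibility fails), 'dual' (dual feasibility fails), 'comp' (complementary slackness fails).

Gradient of f: grad f(x) = Q x + c = (5, 9)
Constraint values g_i(x) = a_i^T x - b_i:
  g_1((3, -1)) = 0
  g_2((3, -1)) = 0
Stationarity residual: grad f(x) + sum_i lambda_i a_i = (0, 0)
  -> stationarity OK
Primal feasibility (all g_i <= 0): OK
Dual feasibility (all lambda_i >= 0): FAILS
Complementary slackness (lambda_i * g_i(x) = 0 for all i): OK

Verdict: the first failing condition is dual_feasibility -> dual.

dual


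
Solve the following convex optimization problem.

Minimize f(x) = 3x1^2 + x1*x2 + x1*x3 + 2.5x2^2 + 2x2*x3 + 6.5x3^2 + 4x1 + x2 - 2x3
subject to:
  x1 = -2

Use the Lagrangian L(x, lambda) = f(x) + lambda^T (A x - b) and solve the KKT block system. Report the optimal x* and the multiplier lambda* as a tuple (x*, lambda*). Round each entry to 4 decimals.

Form the Lagrangian:
  L(x, lambda) = (1/2) x^T Q x + c^T x + lambda^T (A x - b)
Stationarity (grad_x L = 0): Q x + c + A^T lambda = 0.
Primal feasibility: A x = b.

This gives the KKT block system:
  [ Q   A^T ] [ x     ]   [-c ]
  [ A    0  ] [ lambda ] = [ b ]

Solving the linear system:
  x*      = (-2, 0.082, 0.2951)
  lambda* = (7.623)
  f(x*)   = 3.3689

x* = (-2, 0.082, 0.2951), lambda* = (7.623)


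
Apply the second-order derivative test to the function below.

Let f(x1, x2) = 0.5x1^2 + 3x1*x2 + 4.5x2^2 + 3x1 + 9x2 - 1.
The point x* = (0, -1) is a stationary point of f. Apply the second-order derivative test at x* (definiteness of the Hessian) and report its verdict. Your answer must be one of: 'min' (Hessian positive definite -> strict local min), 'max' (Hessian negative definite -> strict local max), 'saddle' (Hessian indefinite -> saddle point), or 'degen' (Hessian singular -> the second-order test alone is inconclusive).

Compute the Hessian H = grad^2 f:
  H = [[1, 3], [3, 9]]
Verify stationarity: grad f(x*) = H x* + g = (0, 0).
Eigenvalues of H: 0, 10.
H has a zero eigenvalue (singular; positive semidefinite but not definite), so H is neither positive definite, negative definite, nor indefinite. The second-order test alone is inconclusive -> degen.
(Indeed, f is constant along the null direction of H through x*, so x* is not a strict local extremum.)

degen


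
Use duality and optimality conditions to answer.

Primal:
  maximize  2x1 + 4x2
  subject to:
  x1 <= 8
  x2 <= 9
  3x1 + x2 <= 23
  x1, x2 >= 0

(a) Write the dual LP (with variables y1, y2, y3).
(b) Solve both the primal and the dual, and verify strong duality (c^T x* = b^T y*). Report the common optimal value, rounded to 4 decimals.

The standard primal-dual pair for 'max c^T x s.t. A x <= b, x >= 0' is:
  Dual:  min b^T y  s.t.  A^T y >= c,  y >= 0.

So the dual LP is:
  minimize  8y1 + 9y2 + 23y3
  subject to:
    y1 + 3y3 >= 2
    y2 + y3 >= 4
    y1, y2, y3 >= 0

Solving the primal: x* = (4.6667, 9).
  primal value c^T x* = 45.3333.
Solving the dual: y* = (0, 3.3333, 0.6667).
  dual value b^T y* = 45.3333.
Strong duality: c^T x* = b^T y*. Confirmed.

45.3333


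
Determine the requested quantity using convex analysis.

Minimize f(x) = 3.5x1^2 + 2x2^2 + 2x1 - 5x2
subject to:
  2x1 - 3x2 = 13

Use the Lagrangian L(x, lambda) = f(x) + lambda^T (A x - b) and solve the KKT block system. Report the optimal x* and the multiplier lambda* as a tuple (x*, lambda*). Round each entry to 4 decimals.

Form the Lagrangian:
  L(x, lambda) = (1/2) x^T Q x + c^T x + lambda^T (A x - b)
Stationarity (grad_x L = 0): Q x + c + A^T lambda = 0.
Primal feasibility: A x = b.

This gives the KKT block system:
  [ Q   A^T ] [ x     ]   [-c ]
  [ A    0  ] [ lambda ] = [ b ]

Solving the linear system:
  x*      = (1.4684, -3.3544)
  lambda* = (-6.1392)
  f(x*)   = 49.7595

x* = (1.4684, -3.3544), lambda* = (-6.1392)


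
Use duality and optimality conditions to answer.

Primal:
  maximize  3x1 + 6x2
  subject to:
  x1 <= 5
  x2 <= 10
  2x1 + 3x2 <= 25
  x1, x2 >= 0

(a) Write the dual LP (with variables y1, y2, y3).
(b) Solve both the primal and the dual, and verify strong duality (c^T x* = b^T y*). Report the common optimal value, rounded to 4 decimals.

The standard primal-dual pair for 'max c^T x s.t. A x <= b, x >= 0' is:
  Dual:  min b^T y  s.t.  A^T y >= c,  y >= 0.

So the dual LP is:
  minimize  5y1 + 10y2 + 25y3
  subject to:
    y1 + 2y3 >= 3
    y2 + 3y3 >= 6
    y1, y2, y3 >= 0

Solving the primal: x* = (0, 8.3333).
  primal value c^T x* = 50.
Solving the dual: y* = (0, 0, 2).
  dual value b^T y* = 50.
Strong duality: c^T x* = b^T y*. Confirmed.

50


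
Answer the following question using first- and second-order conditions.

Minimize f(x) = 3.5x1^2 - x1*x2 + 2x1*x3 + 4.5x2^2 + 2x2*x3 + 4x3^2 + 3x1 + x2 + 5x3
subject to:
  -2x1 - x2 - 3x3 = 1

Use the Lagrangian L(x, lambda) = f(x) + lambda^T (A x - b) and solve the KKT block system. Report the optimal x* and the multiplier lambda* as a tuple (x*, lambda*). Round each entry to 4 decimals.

Form the Lagrangian:
  L(x, lambda) = (1/2) x^T Q x + c^T x + lambda^T (A x - b)
Stationarity (grad_x L = 0): Q x + c + A^T lambda = 0.
Primal feasibility: A x = b.

This gives the KKT block system:
  [ Q   A^T ] [ x     ]   [-c ]
  [ A    0  ] [ lambda ] = [ b ]

Solving the linear system:
  x*      = (-0.0926, 0.0387, -0.2845)
  lambda* = (0.8721)
  f(x*)   = -1.2668

x* = (-0.0926, 0.0387, -0.2845), lambda* = (0.8721)


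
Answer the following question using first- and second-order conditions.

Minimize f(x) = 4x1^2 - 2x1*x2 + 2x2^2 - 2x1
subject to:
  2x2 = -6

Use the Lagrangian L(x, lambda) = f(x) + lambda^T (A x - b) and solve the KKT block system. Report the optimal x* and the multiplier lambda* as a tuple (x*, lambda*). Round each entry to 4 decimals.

Form the Lagrangian:
  L(x, lambda) = (1/2) x^T Q x + c^T x + lambda^T (A x - b)
Stationarity (grad_x L = 0): Q x + c + A^T lambda = 0.
Primal feasibility: A x = b.

This gives the KKT block system:
  [ Q   A^T ] [ x     ]   [-c ]
  [ A    0  ] [ lambda ] = [ b ]

Solving the linear system:
  x*      = (-0.5, -3)
  lambda* = (5.5)
  f(x*)   = 17

x* = (-0.5, -3), lambda* = (5.5)


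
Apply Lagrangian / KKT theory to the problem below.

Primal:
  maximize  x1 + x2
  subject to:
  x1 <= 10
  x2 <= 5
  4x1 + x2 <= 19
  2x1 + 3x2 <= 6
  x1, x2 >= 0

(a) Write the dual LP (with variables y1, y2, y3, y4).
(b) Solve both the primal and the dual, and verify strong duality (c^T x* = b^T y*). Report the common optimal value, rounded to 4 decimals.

The standard primal-dual pair for 'max c^T x s.t. A x <= b, x >= 0' is:
  Dual:  min b^T y  s.t.  A^T y >= c,  y >= 0.

So the dual LP is:
  minimize  10y1 + 5y2 + 19y3 + 6y4
  subject to:
    y1 + 4y3 + 2y4 >= 1
    y2 + y3 + 3y4 >= 1
    y1, y2, y3, y4 >= 0

Solving the primal: x* = (3, 0).
  primal value c^T x* = 3.
Solving the dual: y* = (0, 0, 0, 0.5).
  dual value b^T y* = 3.
Strong duality: c^T x* = b^T y*. Confirmed.

3


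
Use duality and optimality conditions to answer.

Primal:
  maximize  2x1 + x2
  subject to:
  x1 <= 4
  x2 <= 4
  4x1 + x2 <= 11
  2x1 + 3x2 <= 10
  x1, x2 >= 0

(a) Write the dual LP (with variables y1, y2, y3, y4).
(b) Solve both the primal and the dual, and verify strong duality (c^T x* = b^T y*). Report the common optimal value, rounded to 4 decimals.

The standard primal-dual pair for 'max c^T x s.t. A x <= b, x >= 0' is:
  Dual:  min b^T y  s.t.  A^T y >= c,  y >= 0.

So the dual LP is:
  minimize  4y1 + 4y2 + 11y3 + 10y4
  subject to:
    y1 + 4y3 + 2y4 >= 2
    y2 + y3 + 3y4 >= 1
    y1, y2, y3, y4 >= 0

Solving the primal: x* = (2.3, 1.8).
  primal value c^T x* = 6.4.
Solving the dual: y* = (0, 0, 0.4, 0.2).
  dual value b^T y* = 6.4.
Strong duality: c^T x* = b^T y*. Confirmed.

6.4


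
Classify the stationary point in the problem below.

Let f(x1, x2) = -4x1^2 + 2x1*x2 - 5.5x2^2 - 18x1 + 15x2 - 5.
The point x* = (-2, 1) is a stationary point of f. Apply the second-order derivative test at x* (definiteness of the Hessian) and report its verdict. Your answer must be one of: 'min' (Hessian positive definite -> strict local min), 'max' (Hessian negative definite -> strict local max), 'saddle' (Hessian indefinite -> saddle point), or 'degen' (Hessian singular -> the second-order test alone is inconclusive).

Compute the Hessian H = grad^2 f:
  H = [[-8, 2], [2, -11]]
Verify stationarity: grad f(x*) = H x* + g = (0, 0).
Eigenvalues of H: -12, -7.
Both eigenvalues < 0, so H is negative definite -> x* is a strict local max.

max
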